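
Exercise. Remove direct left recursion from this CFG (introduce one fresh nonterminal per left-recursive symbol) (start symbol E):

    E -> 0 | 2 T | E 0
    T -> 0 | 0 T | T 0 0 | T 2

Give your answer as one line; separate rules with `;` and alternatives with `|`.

E, T are directly left-recursive.
For E: α = {0}, β = {0, 2 T}. Rewrite as E → β E' and E' → α E' | ε.
For T: α = {0 0, 2}, β = {0, 0 T}. Rewrite as T → β T' and T' → α T' | ε.

E -> 0 E' | 2 T E'; T -> 0 T' | 0 T T'; E' -> 0 E' | ε; T' -> 0 0 T' | 2 T' | ε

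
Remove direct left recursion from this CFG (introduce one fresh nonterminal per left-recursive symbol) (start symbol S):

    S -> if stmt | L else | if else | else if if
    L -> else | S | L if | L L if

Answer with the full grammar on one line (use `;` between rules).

S -> if stmt | L else | if else | else if if; L -> else L' | S L'; L' -> if L' | L if L' | ε

Left recursion appears on L.
For L: α = {if, L if}, β = {else, S}. Rewrite as L → β L' and L' → α L' | ε.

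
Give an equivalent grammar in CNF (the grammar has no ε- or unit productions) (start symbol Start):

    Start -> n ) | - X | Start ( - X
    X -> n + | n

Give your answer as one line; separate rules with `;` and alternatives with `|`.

Introduce a nonterminal for each terminal appearing in a rule of length ≥ 2: X1 → n, X2 → ), X3 → -, X4 → (, X5 → +.
Binarize each right-hand side of length ≥ 3 by chaining fresh nonterminals (Y1, Y2, …): affected rules were Start → Start X4 X3 X.

Start -> X1 X2 | X3 X | Start Y1; X -> X1 X5 | n; X1 -> n; X2 -> ); X3 -> -; X4 -> (; X5 -> +; Y1 -> X4 Y2; Y2 -> X3 X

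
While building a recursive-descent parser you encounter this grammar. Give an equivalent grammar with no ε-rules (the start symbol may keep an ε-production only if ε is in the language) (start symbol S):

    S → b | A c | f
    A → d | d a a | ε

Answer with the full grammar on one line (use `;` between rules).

S → b | A c | c | f; A → d | d a a

Nullable set = {A}.
ε ∉ L(G), so no ε-production is kept.
Add the nullable-subset variants: S → A c gives A c | c.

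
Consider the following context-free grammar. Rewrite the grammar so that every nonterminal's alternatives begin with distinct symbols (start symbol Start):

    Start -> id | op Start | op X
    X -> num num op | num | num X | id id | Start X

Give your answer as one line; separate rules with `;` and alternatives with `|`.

Start -> id | op Start1; X -> id id | Start X | num X1; Start1 -> Start | X; X1 -> num op | ε | X

Start has alternatives sharing prefix 'op': factor to Start → op Start1 with Start1 → Start | X.
X has alternatives sharing prefix 'num': factor to X → num X1 with X1 → num op | ε | X.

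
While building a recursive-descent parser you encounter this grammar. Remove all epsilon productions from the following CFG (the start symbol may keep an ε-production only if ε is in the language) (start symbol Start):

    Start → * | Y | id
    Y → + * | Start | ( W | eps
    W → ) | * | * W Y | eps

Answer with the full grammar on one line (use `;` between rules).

Start → * | Y | id | ε; Y → + * | Start | ( W | (; W → ) | * | * W Y | * W | * Y

The nullable symbols are {Start, W, Y}.
ε ∈ L(G) since Start is nullable, so keep Start → ε.
Expand every rule over subsets of its nullable positions: Y → ( W gives ( W | (. W → * W Y gives * W Y | * W | * Y.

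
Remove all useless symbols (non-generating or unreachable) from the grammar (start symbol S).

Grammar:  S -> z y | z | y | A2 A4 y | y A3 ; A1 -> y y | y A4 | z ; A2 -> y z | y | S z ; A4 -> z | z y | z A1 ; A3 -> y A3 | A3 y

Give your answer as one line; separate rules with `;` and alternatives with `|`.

Generating nonterminals: {A1, A2, A4, S}.
Reachable from S after that: {A1, A2, A4, S}.
Removed useless symbols: {A3} and every production mentioning them.

S -> z y | z | y | A2 A4 y; A1 -> y y | y A4 | z; A2 -> y z | y | S z; A4 -> z | z y | z A1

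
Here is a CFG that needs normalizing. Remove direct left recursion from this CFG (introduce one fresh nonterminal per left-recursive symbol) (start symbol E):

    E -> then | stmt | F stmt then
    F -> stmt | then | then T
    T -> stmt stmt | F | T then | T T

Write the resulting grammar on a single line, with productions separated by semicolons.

Left recursion appears on T.
For T: α = {then, T}, β = {stmt stmt, F}. Rewrite as T → β T' and T' → α T' | ε.

E -> then | stmt | F stmt then; F -> stmt | then | then T; T -> stmt stmt T' | F T'; T' -> then T' | T T' | ε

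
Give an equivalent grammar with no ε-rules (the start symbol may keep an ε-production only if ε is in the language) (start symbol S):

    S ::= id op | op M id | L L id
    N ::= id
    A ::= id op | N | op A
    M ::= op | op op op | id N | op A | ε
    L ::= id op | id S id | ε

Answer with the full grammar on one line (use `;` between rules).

S ::= id op | op M id | op id | L L id | L id | id; N ::= id; A ::= id op | N | op A; M ::= op | op op op | id N | op A; L ::= id op | id S id

Nullable set = {L, M}.
ε ∉ L(G), so no ε-production is kept.
For each production, add variants omitting each subset of nullable occurrences: S → op M id gives op M id | op id. S → L L id gives L L id | L id | id.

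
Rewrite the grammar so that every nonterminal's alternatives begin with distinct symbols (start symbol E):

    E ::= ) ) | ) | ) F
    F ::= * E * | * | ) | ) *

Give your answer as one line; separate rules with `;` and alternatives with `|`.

E ::= ) E'; F ::= * F' | ) F''; E' ::= ) | ε | F; F' ::= E * | ε; F'' ::= ε | *

E has alternatives sharing prefix ')': factor to E → ) E' with E' → ) | ε | F.
F has alternatives sharing prefix '*': factor to F → * F' with F' → E * | ε.
F has alternatives sharing prefix ')': factor to F → ) F'' with F'' → ε | *.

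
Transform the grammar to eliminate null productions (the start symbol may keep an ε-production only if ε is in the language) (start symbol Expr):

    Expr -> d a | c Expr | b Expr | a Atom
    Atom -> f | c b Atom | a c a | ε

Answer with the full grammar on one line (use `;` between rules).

The nullable symbols are {Atom}.
ε ∉ L(G), so no ε-production is kept.
Add the nullable-subset variants: Expr → a Atom gives a Atom | a. Atom → c b Atom gives c b Atom | c b.

Expr -> d a | c Expr | b Expr | a Atom | a; Atom -> f | c b Atom | c b | a c a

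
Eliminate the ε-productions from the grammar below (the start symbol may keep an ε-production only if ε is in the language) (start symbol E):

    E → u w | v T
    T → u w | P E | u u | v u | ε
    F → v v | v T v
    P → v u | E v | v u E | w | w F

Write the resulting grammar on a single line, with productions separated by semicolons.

E → u w | v T | v; T → u w | P E | u u | v u; F → v v | v T v; P → v u | E v | v u E | w | w F

Nullable nonterminals: {T}.
ε ∉ L(G), so no ε-production is kept.
Add the nullable-subset variants: E → v T gives v T | v.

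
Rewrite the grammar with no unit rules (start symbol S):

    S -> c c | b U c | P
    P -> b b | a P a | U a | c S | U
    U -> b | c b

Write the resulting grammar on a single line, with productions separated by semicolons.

S -> b | c b | c c | b U c | b b | a P a | U a | c S; P -> b | c b | b b | a P a | U a | c S; U -> b | c b

Unit pairs: P ⇒* {U}; S ⇒* {P, U}.
For every A with A ⇒* B via unit rules, add B's non-unit alternatives to A; then delete every rule of the form X → Y.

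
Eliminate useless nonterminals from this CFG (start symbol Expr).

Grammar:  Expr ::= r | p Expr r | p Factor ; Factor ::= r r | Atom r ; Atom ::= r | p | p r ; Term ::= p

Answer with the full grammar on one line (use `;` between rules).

Generating nonterminals: {Atom, Expr, Factor, Term}.
Reachable from Expr after that: {Atom, Expr, Factor}.
Removed useless symbols: {Term} and every production mentioning them.

Expr ::= r | p Expr r | p Factor; Factor ::= r r | Atom r; Atom ::= r | p | p r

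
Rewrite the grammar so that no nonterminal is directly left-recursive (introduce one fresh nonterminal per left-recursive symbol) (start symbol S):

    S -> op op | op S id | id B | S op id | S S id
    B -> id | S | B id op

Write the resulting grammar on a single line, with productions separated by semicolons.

S -> op op S' | op S id S' | id B S'; B -> id B' | S B'; S' -> op id S' | S id S' | eps; B' -> id op B' | eps

S, B are directly left-recursive.
For S: α = {op id, S id}, β = {op op, op S id, id B}. Rewrite as S → β S' and S' → α S' | ε.
For B: α = {id op}, β = {id, S}. Rewrite as B → β B' and B' → α B' | ε.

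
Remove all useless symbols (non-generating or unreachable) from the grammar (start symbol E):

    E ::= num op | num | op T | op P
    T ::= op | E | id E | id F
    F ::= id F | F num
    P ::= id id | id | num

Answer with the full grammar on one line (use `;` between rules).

Generating nonterminals: {E, P, T}.
Reachable from E after that: {E, P, T}.
Removed useless symbols: {F} and every production mentioning them.

E ::= num op | num | op T | op P; T ::= op | E | id E; P ::= id id | id | num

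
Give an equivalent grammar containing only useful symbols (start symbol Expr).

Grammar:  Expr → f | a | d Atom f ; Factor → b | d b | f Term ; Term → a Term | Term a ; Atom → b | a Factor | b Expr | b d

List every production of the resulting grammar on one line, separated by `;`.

Generating nonterminals: {Atom, Expr, Factor}.
Reachable from Expr after that: {Atom, Expr, Factor}.
Removed useless symbols: {Term} and every production mentioning them.

Expr → f | a | d Atom f; Factor → b | d b; Atom → b | a Factor | b Expr | b d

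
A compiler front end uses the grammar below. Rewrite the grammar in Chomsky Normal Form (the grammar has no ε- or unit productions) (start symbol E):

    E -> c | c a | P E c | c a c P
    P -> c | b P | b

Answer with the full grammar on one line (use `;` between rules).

Introduce a nonterminal for each terminal appearing in a rule of length ≥ 2: X1 → c, X2 → a, X3 → b.
Binarize each right-hand side of length ≥ 3 by chaining fresh nonterminals (Y1, Y2, …): affected rules were E → P E X1; E → X1 X2 X1 P.

E -> c | X1 X2 | P Y1 | X1 Y2; P -> c | X3 P | b; X1 -> c; X2 -> a; X3 -> b; Y1 -> E X1; Y2 -> X2 Y3; Y3 -> X1 P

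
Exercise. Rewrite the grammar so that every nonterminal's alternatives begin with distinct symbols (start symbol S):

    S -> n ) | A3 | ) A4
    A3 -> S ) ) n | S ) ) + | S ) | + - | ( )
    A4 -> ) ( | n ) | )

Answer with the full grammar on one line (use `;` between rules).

A3 has alternatives sharing prefix 'S )': factor to A3 → S ) A3' with A3' → ) n | ) + | ε.
A4 has alternatives sharing prefix ')': factor to A4 → ) A4' with A4' → ( | ε.
A3' has alternatives sharing prefix ')': factor to A3' → ) A3'' with A3'' → n | +.

S -> n ) | A3 | ) A4; A3 -> + - | ( ) | S ) A3'; A4 -> n ) | ) A4'; A3' -> eps | ) A3''; A4' -> ( | eps; A3'' -> n | +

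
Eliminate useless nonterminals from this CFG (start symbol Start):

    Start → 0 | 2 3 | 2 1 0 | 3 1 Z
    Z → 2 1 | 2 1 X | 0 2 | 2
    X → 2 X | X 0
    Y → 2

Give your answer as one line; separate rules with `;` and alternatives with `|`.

Start → 0 | 2 3 | 2 1 0 | 3 1 Z; Z → 2 1 | 0 2 | 2

Generating nonterminals: {Start, Y, Z}.
Reachable from Start after that: {Start, Z}.
Removed useless symbols: {X, Y} and every production mentioning them.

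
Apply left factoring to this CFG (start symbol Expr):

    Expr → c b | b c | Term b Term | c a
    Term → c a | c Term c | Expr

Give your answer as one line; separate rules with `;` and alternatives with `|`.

Expr has alternatives sharing prefix 'c': factor to Expr → c Expr1 with Expr1 → b | a.
Term has alternatives sharing prefix 'c': factor to Term → c Term1 with Term1 → a | Term c.

Expr → b c | Term b Term | c Expr1; Term → Expr | c Term1; Expr1 → b | a; Term1 → a | Term c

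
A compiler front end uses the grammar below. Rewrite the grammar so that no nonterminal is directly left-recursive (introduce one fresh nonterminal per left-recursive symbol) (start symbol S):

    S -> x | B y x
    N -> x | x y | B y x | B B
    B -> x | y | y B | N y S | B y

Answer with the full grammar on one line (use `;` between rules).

S -> x | B y x; N -> x | x y | B y x | B B; B -> x B' | y B' | y B B' | N y S B'; B' -> y B' | eps

B is directly left-recursive.
For B: α = {y}, β = {x, y, y B, N y S}. Rewrite as B → β B' and B' → α B' | ε.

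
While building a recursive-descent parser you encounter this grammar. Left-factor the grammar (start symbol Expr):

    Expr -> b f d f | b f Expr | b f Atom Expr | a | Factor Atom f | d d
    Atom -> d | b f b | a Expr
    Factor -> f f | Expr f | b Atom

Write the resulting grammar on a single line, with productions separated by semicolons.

Expr -> a | Factor Atom f | d d | b f Expr1; Atom -> d | b f b | a Expr; Factor -> f f | Expr f | b Atom; Expr1 -> d f | Expr | Atom Expr

Expr has alternatives sharing prefix 'b f': factor to Expr → b f Expr1 with Expr1 → d f | Expr | Atom Expr.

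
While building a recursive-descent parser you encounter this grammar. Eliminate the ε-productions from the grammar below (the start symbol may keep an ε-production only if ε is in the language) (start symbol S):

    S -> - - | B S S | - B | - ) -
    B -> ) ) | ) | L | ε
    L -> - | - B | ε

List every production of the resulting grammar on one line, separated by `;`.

The nullable symbols are {B, L}.
ε ∉ L(G), so no ε-production is kept.
Expand every rule over subsets of its nullable positions: S → B S S gives B S S | S S. S → - B gives - B | -.

S -> - - | B S S | S S | - B | - | - ) -; B -> ) ) | ) | L; L -> - | - B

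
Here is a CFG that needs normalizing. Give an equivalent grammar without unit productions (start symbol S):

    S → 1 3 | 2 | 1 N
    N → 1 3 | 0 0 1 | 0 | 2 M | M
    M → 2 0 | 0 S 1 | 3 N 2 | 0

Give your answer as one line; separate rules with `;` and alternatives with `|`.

S → 1 3 | 2 | 1 N; N → 1 3 | 0 0 1 | 0 | 2 M | 2 0 | 0 S 1 | 3 N 2; M → 2 0 | 0 S 1 | 3 N 2 | 0

Unit pairs: N ⇒* {M}.
For every A with A ⇒* B via unit rules, add B's non-unit alternatives to A; then delete every rule of the form X → Y.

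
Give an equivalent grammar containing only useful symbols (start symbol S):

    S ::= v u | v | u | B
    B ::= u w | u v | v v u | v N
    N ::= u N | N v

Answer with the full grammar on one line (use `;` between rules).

Generating nonterminals: {B, S}.
Reachable from S after that: {B, S}.
Removed useless symbols: {N} and every production mentioning them.

S ::= v u | v | u | B; B ::= u w | u v | v v u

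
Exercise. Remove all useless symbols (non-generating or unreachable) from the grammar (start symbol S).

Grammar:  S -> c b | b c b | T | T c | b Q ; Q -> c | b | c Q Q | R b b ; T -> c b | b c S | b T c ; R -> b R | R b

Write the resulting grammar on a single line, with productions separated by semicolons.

S -> c b | b c b | T | T c | b Q; Q -> c | b | c Q Q; T -> c b | b c S | b T c

Generating nonterminals: {Q, S, T}.
Reachable from S after that: {Q, S, T}.
Removed useless symbols: {R} and every production mentioning them.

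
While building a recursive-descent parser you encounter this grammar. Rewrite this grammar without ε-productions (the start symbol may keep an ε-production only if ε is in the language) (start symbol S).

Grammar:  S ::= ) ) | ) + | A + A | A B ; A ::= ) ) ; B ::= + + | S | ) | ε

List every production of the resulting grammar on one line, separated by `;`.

The nullable symbols are {B}.
ε ∉ L(G), so no ε-production is kept.
Add the nullable-subset variants: S → A B gives A B | A.

S ::= ) ) | ) + | A + A | A B | A; A ::= ) ); B ::= + + | S | )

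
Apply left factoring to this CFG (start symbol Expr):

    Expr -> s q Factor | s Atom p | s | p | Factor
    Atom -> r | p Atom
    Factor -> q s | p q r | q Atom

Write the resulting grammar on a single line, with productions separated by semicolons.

Expr -> p | Factor | s Expr1; Atom -> r | p Atom; Factor -> p q r | q Factor1; Expr1 -> q Factor | Atom p | ε; Factor1 -> s | Atom

Expr has alternatives sharing prefix 's': factor to Expr → s Expr1 with Expr1 → q Factor | Atom p | ε.
Factor has alternatives sharing prefix 'q': factor to Factor → q Factor1 with Factor1 → s | Atom.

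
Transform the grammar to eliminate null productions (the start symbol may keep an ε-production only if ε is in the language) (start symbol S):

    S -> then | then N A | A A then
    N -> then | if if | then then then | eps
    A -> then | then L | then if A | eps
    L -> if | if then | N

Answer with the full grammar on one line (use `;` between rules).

Nullable set = {A, L, N}.
ε ∉ L(G), so no ε-production is kept.
Expand every rule over subsets of its nullable positions: S → then N A gives then N A | then N | then A. S → A A then gives A A then | A then. A → then if A gives then if A | then if.

S -> then | then N A | then N | then A | A A then | A then; N -> then | if if | then then then; A -> then | then L | then if A | then if; L -> if | if then | N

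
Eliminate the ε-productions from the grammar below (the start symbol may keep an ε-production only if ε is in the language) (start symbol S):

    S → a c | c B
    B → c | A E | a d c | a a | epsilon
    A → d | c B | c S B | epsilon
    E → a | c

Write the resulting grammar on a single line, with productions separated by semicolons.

S → a c | c B | c; B → c | A E | E | a d c | a a; A → d | c B | c | c S B | c S; E → a | c

The nullable symbols are {A, B}.
ε ∉ L(G), so no ε-production is kept.
Expand every rule over subsets of its nullable positions: S → c B gives c B | c. B → A E gives A E | E. A → c B gives c B | c. A → c S B gives c S B | c S.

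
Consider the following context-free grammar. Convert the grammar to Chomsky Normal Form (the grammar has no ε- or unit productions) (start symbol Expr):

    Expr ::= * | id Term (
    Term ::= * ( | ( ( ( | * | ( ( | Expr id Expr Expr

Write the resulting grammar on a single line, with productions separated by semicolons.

Introduce a nonterminal for each terminal appearing in a rule of length ≥ 2: X1 → id, X2 → (, X3 → *.
Binarize each right-hand side of length ≥ 3 by chaining fresh nonterminals (Y1, Y2, …): affected rules were Expr → X1 Term X2; Term → X2 X2 X2; Term → Expr X1 Expr Expr.

Expr ::= * | X1 Y1; Term ::= X3 X2 | X2 Y2 | * | X2 X2 | Expr Y3; X1 ::= id; X2 ::= (; X3 ::= *; Y1 ::= Term X2; Y2 ::= X2 X2; Y3 ::= X1 Y4; Y4 ::= Expr Expr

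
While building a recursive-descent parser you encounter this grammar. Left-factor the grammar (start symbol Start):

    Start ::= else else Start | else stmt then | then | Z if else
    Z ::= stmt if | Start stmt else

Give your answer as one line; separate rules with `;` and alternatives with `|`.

Start has alternatives sharing prefix 'else': factor to Start → else Start1 with Start1 → else Start | stmt then.

Start ::= then | Z if else | else Start1; Z ::= stmt if | Start stmt else; Start1 ::= else Start | stmt then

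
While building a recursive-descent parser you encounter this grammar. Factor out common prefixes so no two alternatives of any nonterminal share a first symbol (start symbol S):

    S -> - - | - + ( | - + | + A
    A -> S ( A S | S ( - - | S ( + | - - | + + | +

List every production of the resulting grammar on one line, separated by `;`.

S -> + A | - S'; A -> - - | S ( A' | + A''; S' -> - | + S''; A' -> A S | - - | +; A'' -> + | ε; S'' -> ( | ε

S has alternatives sharing prefix '-': factor to S → - S' with S' → - | + ( | +.
A has alternatives sharing prefix 'S (': factor to A → S ( A' with A' → A S | - - | +.
A has alternatives sharing prefix '+': factor to A → + A'' with A'' → + | ε.
S' has alternatives sharing prefix '+': factor to S' → + S'' with S'' → ( | ε.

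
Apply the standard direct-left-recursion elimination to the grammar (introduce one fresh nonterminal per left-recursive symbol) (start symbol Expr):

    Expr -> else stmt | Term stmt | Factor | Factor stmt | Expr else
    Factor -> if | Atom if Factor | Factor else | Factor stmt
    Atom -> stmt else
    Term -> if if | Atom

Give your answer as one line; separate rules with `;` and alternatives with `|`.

Expr -> else stmt Expr1 | Term stmt Expr1 | Factor Expr1 | Factor stmt Expr1; Factor -> if Factor1 | Atom if Factor Factor1; Atom -> stmt else; Term -> if if | Atom; Expr1 -> else Expr1 | eps; Factor1 -> else Factor1 | stmt Factor1 | eps

Expr, Factor are directly left-recursive.
For Expr: α = {else}, β = {else stmt, Term stmt, Factor, Factor stmt}. Rewrite as Expr → β Expr1 and Expr1 → α Expr1 | ε.
For Factor: α = {else, stmt}, β = {if, Atom if Factor}. Rewrite as Factor → β Factor1 and Factor1 → α Factor1 | ε.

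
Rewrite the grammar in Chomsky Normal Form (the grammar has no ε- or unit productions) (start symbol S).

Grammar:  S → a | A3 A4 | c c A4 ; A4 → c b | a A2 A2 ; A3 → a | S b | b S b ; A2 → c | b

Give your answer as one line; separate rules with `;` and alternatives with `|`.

S → a | A3 A4 | X1 Y1; A4 → X1 X2 | X3 Y2; A3 → a | S X2 | X2 Y3; A2 → c | b; X1 → c; X2 → b; X3 → a; Y1 → X1 A4; Y2 → A2 A2; Y3 → S X2

Introduce a nonterminal for each terminal appearing in a rule of length ≥ 2: X1 → c, X2 → b, X3 → a.
Binarize each right-hand side of length ≥ 3 by chaining fresh nonterminals (Y1, Y2, …): affected rules were S → X1 X1 A4; A4 → X3 A2 A2; A3 → X2 S X2.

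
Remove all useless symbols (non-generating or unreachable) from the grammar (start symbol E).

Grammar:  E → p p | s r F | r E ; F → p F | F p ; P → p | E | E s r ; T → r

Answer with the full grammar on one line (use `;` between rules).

Generating nonterminals: {E, P, T}.
Reachable from E after that: {E}.
Removed useless symbols: {F, P, T} and every production mentioning them.

E → p p | r E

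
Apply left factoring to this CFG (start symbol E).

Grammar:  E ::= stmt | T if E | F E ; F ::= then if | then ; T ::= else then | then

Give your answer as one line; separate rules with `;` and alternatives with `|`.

F has alternatives sharing prefix 'then': factor to F → then F' with F' → if | ε.

E ::= stmt | T if E | F E; F ::= then F'; T ::= else then | then; F' ::= if | ε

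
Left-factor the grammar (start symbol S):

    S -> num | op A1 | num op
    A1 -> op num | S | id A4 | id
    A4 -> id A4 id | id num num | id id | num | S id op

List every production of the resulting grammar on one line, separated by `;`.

S -> op A1 | num S'; A1 -> op num | S | id A1'; A4 -> num | S id op | id A4'; S' -> ε | op; A1' -> A4 | ε; A4' -> A4 id | num num | id

S has alternatives sharing prefix 'num': factor to S → num S' with S' → ε | op.
A1 has alternatives sharing prefix 'id': factor to A1 → id A1' with A1' → A4 | ε.
A4 has alternatives sharing prefix 'id': factor to A4 → id A4' with A4' → A4 id | num num | id.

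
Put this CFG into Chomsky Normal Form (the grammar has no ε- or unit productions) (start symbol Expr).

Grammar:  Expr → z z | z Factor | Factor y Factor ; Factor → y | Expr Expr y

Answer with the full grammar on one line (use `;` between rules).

Expr → X1 X1 | X1 Factor | Factor Y1; Factor → y | Expr Y2; X1 → z; X2 → y; Y1 → X2 Factor; Y2 → Expr X2

Introduce a nonterminal for each terminal appearing in a rule of length ≥ 2: X1 → z, X2 → y.
Binarize each right-hand side of length ≥ 3 by chaining fresh nonterminals (Y1, Y2, …): affected rules were Expr → Factor X2 Factor; Factor → Expr Expr X2.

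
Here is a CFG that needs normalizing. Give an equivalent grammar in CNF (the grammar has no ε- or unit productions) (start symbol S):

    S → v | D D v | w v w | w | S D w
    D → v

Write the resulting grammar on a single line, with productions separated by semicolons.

Introduce a nonterminal for each terminal appearing in a rule of length ≥ 2: X1 → v, X2 → w.
Binarize each right-hand side of length ≥ 3 by chaining fresh nonterminals (Y1, Y2, …): affected rules were S → D D X1; S → X2 X1 X2; S → S D X2.

S → v | D Y1 | X2 Y2 | w | S Y3; D → v; X1 → v; X2 → w; Y1 → D X1; Y2 → X1 X2; Y3 → D X2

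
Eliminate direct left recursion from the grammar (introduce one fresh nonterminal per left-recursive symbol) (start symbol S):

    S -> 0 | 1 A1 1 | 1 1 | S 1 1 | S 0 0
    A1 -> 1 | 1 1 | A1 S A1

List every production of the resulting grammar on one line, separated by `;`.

S -> 0 S' | 1 A1 1 S' | 1 1 S'; A1 -> 1 A1' | 1 1 A1'; S' -> 1 1 S' | 0 0 S' | ε; A1' -> S A1 A1' | ε

Directly left-recursive nonterminals: S, A1.
For S: α = {1 1, 0 0}, β = {0, 1 A1 1, 1 1}. Rewrite as S → β S' and S' → α S' | ε.
For A1: α = {S A1}, β = {1, 1 1}. Rewrite as A1 → β A1' and A1' → α A1' | ε.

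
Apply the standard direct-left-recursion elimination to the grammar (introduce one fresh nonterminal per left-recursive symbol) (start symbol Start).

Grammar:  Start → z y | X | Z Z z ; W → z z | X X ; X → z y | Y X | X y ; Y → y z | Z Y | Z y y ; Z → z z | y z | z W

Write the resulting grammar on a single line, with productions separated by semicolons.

Start → z y | X | Z Z z; W → z z | X X; X → z y X1 | Y X X1; Y → y z | Z Y | Z y y; Z → z z | y z | z W; X1 → y X1 | epsilon

X is directly left-recursive.
For X: α = {y}, β = {z y, Y X}. Rewrite as X → β X1 and X1 → α X1 | ε.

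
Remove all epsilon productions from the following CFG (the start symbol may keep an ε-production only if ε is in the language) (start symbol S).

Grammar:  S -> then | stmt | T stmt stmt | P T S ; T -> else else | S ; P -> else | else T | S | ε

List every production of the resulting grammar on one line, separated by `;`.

S -> then | stmt | T stmt stmt | P T S | T S; T -> else else | S; P -> else | else T | S

The nullable symbols are {P}.
ε ∉ L(G), so no ε-production is kept.
Expand every rule over subsets of its nullable positions: S → P T S gives P T S | T S.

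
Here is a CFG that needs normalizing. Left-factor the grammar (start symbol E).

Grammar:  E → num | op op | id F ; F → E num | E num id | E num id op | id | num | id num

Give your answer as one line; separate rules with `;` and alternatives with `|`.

F has alternatives sharing prefix 'E num': factor to F → E num F' with F' → ε | id | id op.
F has alternatives sharing prefix 'id': factor to F → id F'' with F'' → ε | num.
F' has alternatives sharing prefix 'id': factor to F' → id F''' with F''' → ε | op.

E → num | op op | id F; F → num | E num F' | id F''; F' → ε | id F'''; F'' → ε | num; F''' → ε | op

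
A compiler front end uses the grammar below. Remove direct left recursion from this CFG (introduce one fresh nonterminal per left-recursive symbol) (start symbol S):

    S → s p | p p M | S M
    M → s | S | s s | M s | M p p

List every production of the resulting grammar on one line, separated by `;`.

Left recursion appears on S, M.
For S: α = {M}, β = {s p, p p M}. Rewrite as S → β S' and S' → α S' | ε.
For M: α = {s, p p}, β = {s, S, s s}. Rewrite as M → β M' and M' → α M' | ε.

S → s p S' | p p M S'; M → s M' | S M' | s s M'; S' → M S' | epsilon; M' → s M' | p p M' | epsilon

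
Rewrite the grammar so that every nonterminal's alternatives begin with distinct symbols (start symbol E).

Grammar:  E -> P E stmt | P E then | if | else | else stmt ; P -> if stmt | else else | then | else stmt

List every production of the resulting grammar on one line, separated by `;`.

E has alternatives sharing prefix 'P E': factor to E → P E E' with E' → stmt | then.
E has alternatives sharing prefix 'else': factor to E → else E'' with E'' → ε | stmt.
P has alternatives sharing prefix 'else': factor to P → else P' with P' → else | stmt.

E -> if | P E E' | else E''; P -> if stmt | then | else P'; E' -> stmt | then; E'' -> ε | stmt; P' -> else | stmt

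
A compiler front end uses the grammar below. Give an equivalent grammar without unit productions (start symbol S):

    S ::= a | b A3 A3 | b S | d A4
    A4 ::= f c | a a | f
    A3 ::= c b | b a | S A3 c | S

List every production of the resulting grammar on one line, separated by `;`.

S ::= a | b A3 A3 | b S | d A4; A4 ::= f c | a a | f; A3 ::= a | b A3 A3 | b S | d A4 | c b | b a | S A3 c

Unit pairs: A3 ⇒* {S}.
For each unit pair (A, B), copy every non-unit production of B to A, then drop all unit productions.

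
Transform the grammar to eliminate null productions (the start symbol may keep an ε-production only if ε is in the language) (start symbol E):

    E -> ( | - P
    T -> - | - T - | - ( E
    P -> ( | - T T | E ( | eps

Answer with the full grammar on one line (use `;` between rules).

E -> ( | - P | -; T -> - | - T - | - ( E; P -> ( | - T T | E (

Nullable nonterminals: {P}.
ε ∉ L(G), so no ε-production is kept.
For each production, add variants omitting each subset of nullable occurrences: E → - P gives - P | -.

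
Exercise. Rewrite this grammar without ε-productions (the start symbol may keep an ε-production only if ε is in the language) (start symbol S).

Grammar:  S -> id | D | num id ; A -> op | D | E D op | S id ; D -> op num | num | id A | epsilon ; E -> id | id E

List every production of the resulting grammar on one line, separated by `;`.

The nullable symbols are {A, D, S}.
ε ∈ L(G) since S is nullable, so keep S → ε.
Add the nullable-subset variants: A → E D op gives E D op | E op. A → S id gives S id | id. D → id A gives id A | id.

S -> id | D | num id | epsilon; A -> op | D | E D op | E op | S id | id; D -> op num | num | id A | id; E -> id | id E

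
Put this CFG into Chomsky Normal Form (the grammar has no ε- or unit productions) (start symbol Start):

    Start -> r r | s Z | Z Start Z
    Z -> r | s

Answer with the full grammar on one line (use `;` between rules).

Introduce a nonterminal for each terminal appearing in a rule of length ≥ 2: X1 → r, X2 → s.
Binarize each right-hand side of length ≥ 3 by chaining fresh nonterminals (Y1, Y2, …): affected rules were Start → Z Start Z.

Start -> X1 X1 | X2 Z | Z Y1; Z -> r | s; X1 -> r; X2 -> s; Y1 -> Start Z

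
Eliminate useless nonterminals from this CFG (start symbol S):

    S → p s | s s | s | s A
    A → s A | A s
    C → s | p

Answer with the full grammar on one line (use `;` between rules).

S → p s | s s | s

Generating nonterminals: {C, S}.
Reachable from S after that: {S}.
Removed useless symbols: {A, C} and every production mentioning them.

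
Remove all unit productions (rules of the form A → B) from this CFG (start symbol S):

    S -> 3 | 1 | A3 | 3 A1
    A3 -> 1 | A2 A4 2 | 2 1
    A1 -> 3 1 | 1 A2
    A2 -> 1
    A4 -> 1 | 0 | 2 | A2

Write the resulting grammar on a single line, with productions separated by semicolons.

Unit pairs: A4 ⇒* {A2}; S ⇒* {A3}.
Replace each nonterminal's rules with the union of the non-unit rules of every nonterminal it unit-derives.

S -> 3 | 1 | 3 A1 | A2 A4 2 | 2 1; A3 -> 1 | A2 A4 2 | 2 1; A1 -> 3 1 | 1 A2; A2 -> 1; A4 -> 1 | 0 | 2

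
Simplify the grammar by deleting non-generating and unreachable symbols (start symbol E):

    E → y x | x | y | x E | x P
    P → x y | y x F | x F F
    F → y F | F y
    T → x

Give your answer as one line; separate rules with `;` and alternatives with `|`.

E → y x | x | y | x E | x P; P → x y

Generating nonterminals: {E, P, T}.
Reachable from E after that: {E, P}.
Removed useless symbols: {F, T} and every production mentioning them.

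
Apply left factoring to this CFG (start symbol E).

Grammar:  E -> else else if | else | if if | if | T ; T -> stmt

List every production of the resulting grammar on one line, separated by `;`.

E has alternatives sharing prefix 'else': factor to E → else E' with E' → else if | ε.
E has alternatives sharing prefix 'if': factor to E → if E'' with E'' → if | ε.

E -> T | else E' | if E''; T -> stmt; E' -> else if | epsilon; E'' -> if | epsilon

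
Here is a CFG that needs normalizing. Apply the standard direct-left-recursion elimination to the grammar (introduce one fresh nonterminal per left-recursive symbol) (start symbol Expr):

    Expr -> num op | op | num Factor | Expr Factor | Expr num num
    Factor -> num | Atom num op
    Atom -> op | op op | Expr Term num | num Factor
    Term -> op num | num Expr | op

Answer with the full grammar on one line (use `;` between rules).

Expr -> num op Expr1 | op Expr1 | num Factor Expr1; Factor -> num | Atom num op; Atom -> op | op op | Expr Term num | num Factor; Term -> op num | num Expr | op; Expr1 -> Factor Expr1 | num num Expr1 | ε

Left recursion appears on Expr.
For Expr: α = {Factor, num num}, β = {num op, op, num Factor}. Rewrite as Expr → β Expr1 and Expr1 → α Expr1 | ε.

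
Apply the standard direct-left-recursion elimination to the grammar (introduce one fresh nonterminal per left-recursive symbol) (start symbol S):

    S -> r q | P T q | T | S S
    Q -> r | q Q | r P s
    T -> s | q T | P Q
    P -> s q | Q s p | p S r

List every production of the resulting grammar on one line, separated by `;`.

S -> r q S' | P T q S' | T S'; Q -> r | q Q | r P s; T -> s | q T | P Q; P -> s q | Q s p | p S r; S' -> S S' | ε

Directly left-recursive nonterminal: S.
For S: α = {S}, β = {r q, P T q, T}. Rewrite as S → β S' and S' → α S' | ε.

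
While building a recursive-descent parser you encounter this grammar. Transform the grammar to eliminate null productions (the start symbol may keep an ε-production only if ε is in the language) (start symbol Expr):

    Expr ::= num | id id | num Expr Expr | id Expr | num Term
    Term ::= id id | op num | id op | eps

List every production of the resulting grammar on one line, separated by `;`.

Expr ::= num | id id | num Expr Expr | id Expr | num Term; Term ::= id id | op num | id op

Nullable nonterminals: {Term}.
ε ∉ L(G), so no ε-production is kept.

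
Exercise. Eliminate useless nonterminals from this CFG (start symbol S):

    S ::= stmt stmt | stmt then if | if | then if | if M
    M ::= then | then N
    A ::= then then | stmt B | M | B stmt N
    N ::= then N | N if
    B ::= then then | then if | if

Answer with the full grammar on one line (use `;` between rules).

S ::= stmt stmt | stmt then if | if | then if | if M; M ::= then

Generating nonterminals: {A, B, M, S}.
Reachable from S after that: {M, S}.
Removed useless symbols: {A, B, N} and every production mentioning them.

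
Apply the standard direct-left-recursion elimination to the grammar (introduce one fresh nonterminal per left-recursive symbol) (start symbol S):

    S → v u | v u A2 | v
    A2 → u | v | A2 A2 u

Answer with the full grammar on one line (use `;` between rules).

Left recursion appears on A2.
For A2: α = {A2 u}, β = {u, v}. Rewrite as A2 → β A2' and A2' → α A2' | ε.

S → v u | v u A2 | v; A2 → u A2' | v A2'; A2' → A2 u A2' | epsilon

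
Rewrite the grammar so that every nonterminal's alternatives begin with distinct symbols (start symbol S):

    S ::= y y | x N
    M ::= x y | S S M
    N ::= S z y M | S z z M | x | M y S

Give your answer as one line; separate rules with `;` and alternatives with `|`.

N has alternatives sharing prefix 'S z': factor to N → S z N' with N' → y M | z M.

S ::= y y | x N; M ::= x y | S S M; N ::= x | M y S | S z N'; N' ::= y M | z M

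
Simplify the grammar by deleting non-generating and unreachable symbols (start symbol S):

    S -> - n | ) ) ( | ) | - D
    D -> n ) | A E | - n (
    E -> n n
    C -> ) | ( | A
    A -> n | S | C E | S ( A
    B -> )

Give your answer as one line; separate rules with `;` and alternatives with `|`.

Generating nonterminals: {A, B, C, D, E, S}.
Reachable from S after that: {A, C, D, E, S}.
Removed useless symbols: {B} and every production mentioning them.

S -> - n | ) ) ( | ) | - D; D -> n ) | A E | - n (; E -> n n; C -> ) | ( | A; A -> n | S | C E | S ( A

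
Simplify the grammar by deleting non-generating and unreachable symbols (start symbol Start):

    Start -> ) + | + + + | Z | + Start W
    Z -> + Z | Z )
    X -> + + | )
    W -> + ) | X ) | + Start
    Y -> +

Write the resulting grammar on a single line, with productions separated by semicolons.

Start -> ) + | + + + | + Start W; X -> + + | ); W -> + ) | X ) | + Start

Generating nonterminals: {Start, W, X, Y}.
Reachable from Start after that: {Start, W, X}.
Removed useless symbols: {Y, Z} and every production mentioning them.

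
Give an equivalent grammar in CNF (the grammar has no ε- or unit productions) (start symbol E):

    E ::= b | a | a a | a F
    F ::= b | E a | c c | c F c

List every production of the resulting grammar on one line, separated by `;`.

E ::= b | a | X1 X1 | X1 F; F ::= b | E X1 | X2 X2 | X2 Y1; X1 ::= a; X2 ::= c; Y1 ::= F X2

Introduce a nonterminal for each terminal appearing in a rule of length ≥ 2: X1 → a, X2 → c.
Binarize each right-hand side of length ≥ 3 by chaining fresh nonterminals (Y1, Y2, …): affected rules were F → X2 F X2.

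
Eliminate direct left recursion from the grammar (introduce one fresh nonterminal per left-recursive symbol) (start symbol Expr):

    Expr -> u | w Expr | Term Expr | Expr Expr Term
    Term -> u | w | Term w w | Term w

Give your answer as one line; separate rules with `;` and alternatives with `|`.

Left recursion appears on Expr, Term.
For Expr: α = {Expr Term}, β = {u, w Expr, Term Expr}. Rewrite as Expr → β Expr1 and Expr1 → α Expr1 | ε.
For Term: α = {w w, w}, β = {u, w}. Rewrite as Term → β Term1 and Term1 → α Term1 | ε.

Expr -> u Expr1 | w Expr Expr1 | Term Expr Expr1; Term -> u Term1 | w Term1; Expr1 -> Expr Term Expr1 | epsilon; Term1 -> w w Term1 | w Term1 | epsilon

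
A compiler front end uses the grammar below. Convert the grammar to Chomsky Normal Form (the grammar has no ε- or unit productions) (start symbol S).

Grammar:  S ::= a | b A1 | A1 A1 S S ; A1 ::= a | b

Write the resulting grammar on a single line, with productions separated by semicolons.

S ::= a | X1 A1 | A1 Y1; A1 ::= a | b; X1 ::= b; Y1 ::= A1 Y2; Y2 ::= S S

Introduce a nonterminal for each terminal appearing in a rule of length ≥ 2: X1 → b.
Binarize each right-hand side of length ≥ 3 by chaining fresh nonterminals (Y1, Y2, …): affected rules were S → A1 A1 S S.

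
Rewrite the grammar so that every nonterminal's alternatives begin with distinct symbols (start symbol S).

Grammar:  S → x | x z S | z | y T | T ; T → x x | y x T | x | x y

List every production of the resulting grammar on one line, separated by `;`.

S → z | y T | T | x S'; T → y x T | x T'; S' → ε | z S; T' → x | ε | y

S has alternatives sharing prefix 'x': factor to S → x S' with S' → ε | z S.
T has alternatives sharing prefix 'x': factor to T → x T' with T' → x | ε | y.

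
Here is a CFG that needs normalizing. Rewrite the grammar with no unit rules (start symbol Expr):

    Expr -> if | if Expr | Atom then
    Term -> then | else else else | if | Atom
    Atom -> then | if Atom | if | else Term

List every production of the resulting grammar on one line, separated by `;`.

Expr -> if | if Expr | Atom then; Term -> then | else else else | if | if Atom | else Term; Atom -> then | if Atom | if | else Term

Unit pairs: Term ⇒* {Atom}.
Replace each nonterminal's rules with the union of the non-unit rules of every nonterminal it unit-derives.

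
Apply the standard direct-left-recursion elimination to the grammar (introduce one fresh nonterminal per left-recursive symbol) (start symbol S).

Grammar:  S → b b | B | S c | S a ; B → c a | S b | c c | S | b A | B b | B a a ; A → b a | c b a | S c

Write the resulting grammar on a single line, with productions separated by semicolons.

S, B are directly left-recursive.
For S: α = {c, a}, β = {b b, B}. Rewrite as S → β S' and S' → α S' | ε.
For B: α = {b, a a}, β = {c a, S b, c c, S, b A}. Rewrite as B → β B' and B' → α B' | ε.

S → b b S' | B S'; B → c a B' | S b B' | c c B' | S B' | b A B'; A → b a | c b a | S c; S' → c S' | a S' | ε; B' → b B' | a a B' | ε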